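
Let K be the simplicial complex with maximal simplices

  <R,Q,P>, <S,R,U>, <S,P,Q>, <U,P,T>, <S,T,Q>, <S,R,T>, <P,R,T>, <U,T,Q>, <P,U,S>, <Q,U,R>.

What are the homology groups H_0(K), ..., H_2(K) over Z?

H_0 ≅ Z,  H_1 ≅ Z/2Z,  H_2 = 0.

Take the total order P < Q < R < S < T < U on the vertex set. Then K (dimension 2) consists of the simplices:

  0-simplices (6): P, Q, R, S, T, U
  1-simplices (15): PQ, PR, PS, PT, PU, QR, QS, QT, QU, RS, RT, RU, ST, SU, TU
  2-simplices (10): PQR, PQS, PRT, PSU, PTU, QRU, QST, QTU, RST, RSU

Hence C_0 ≅ Z^6, C_1 ≅ Z^15, C_2 ≅ Z^10.

∂_1: C_1 → C_0 sends each edge [p,q] (with p < q) to q − p.
As a 6×15 matrix over Z this has rank 5, with invariant factors (1,1,1,1,1).

The boundary map ∂_2: C_2 → C_1 maps a triangle to the signed sum of its edges. For instance
  ∂PTU = TU − PU + PT,
  ∂PRT = RT − PT + PR.
The 15×10 boundary matrix has rank 10 and Smith normal form diag(1,1,1,1,1,1,1,1,1,2).

Now H_k = ker ∂_k / im ∂_{k+1}, so:

  H_0: rank C_0 − rank ∂_1 = 6 − 5 = 1, and the invariant factors of ∂_1 are all 1, so H_0 ≅ Z.
  H_1: rank ker ∂_1 − rank ∂_2 = (15 − 5) − 10 = 0, and ∂_2 has invariant factor 2 > 1, so H_1 ≅ Z/2Z.
  H_2: rank ker ∂_2 − rank ∂_3 = (10 − 10) − 0 = 0, and there is no ∂_3, so H_2 ≅ 0.

(K is a triangulation of the real projective plane RP^2.)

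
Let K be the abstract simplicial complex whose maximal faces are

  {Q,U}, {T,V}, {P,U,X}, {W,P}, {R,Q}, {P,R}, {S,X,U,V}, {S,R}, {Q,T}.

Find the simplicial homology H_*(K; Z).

Take the total order P < Q < R < S < T < U < V < W < X on the vertex set. Then K (dimension 3) consists of the simplices:

  0-simplices (9): P, Q, R, S, T, U, V, W, X
  1-simplices (15): PR, PU, PW, PX, QR, QT, QU, RS, SU, SV, SX, TV, UV, UX, VX
  2-simplices (5): PUX, SUV, SUX, SVX, UVX
  3-simplices (1): SUVX

giving chain groups C_0 ≅ Z^9, C_1 ≅ Z^15, C_2 ≅ Z^5, C_3 ≅ Z^1.

Boundary ∂_1: C_1 → C_0 maps an edge to its endpoints' difference, ∂[p,q] = q − p.
As a 9×15 matrix over Z this has rank 8, with invariant factors (1,1,1,1,1,1,1,1).

The boundary map ∂_2: C_2 → C_1 sends each 2-simplex [p,q,r] to [q,r] − [p,r] + [p,q]. For instance
  ∂UVX = VX − UX + UV,
  ∂SUV = UV − SV + SU.
The 15×5 boundary matrix has rank 4 and Smith normal form diag(1,1,1,1).

The boundary map ∂_3: C_3 → C_2 sends each 3-simplex σ to the alternating sum Σ_i (−1)^i (σ with its i-th vertex removed). For instance
  ∂SUVX = UVX − SVX + SUX − SUV.
This gives a 5×1 integer matrix of rank 1; reducing to Smith normal form yields diagonal entries (1).

Now H_k = ker ∂_k / im ∂_{k+1}, so:

  H_0: rank C_0 − rank ∂_1 = 9 − 8 = 1, and the invariant factors of ∂_1 are all 1, so H_0 = Z.
  H_1: rank ker ∂_1 − rank ∂_2 = (15 − 8) − 4 = 3, and the invariant factors of ∂_2 are all 1, so H_1 = Z^3.
  H_2: rank ker ∂_2 − rank ∂_3 = (5 − 4) − 1 = 0, and the invariant factors of ∂_3 are all 1, so H_2 = 0.
  H_3: rank ker ∂_3 − rank ∂_4 = (1 − 1) − 0 = 0, and there is no ∂_4, so H_3 = 0.

As a check, the Euler characteristic is 9 − 15 + 5 − 1 = -2, which agrees with 1 − 3 + 0 − 0 = -2.

H_0 ≅ Z,  H_1 ≅ Z^3,  H_2 = 0,  H_3 = 0.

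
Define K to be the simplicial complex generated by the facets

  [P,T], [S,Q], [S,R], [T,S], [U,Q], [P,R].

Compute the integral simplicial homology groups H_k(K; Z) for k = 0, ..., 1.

Fix the vertex order P < Q < R < S < T < U and write every simplex with vertices in increasing order. Then dim K = 1 and the simplices of K are:

  0-simplices (6): P, Q, R, S, T, U
  1-simplices (6): PR, PT, QS, QU, RS, ST

giving chain groups C_0 ≅ Z^6, C_1 ≅ Z^6.

Boundary ∂_1: C_1 → C_0 is given by ∂[p,q] = [q] − [p].
The resulting 6×6 matrix has rank 5, and its Smith normal form has invariant factors (1,1,1,1,1).

Now H_k = ker ∂_k / im ∂_{k+1}, so:

  H_0: rank C_0 − rank ∂_1 = 6 − 5 = 1, and the invariant factors of ∂_1 are all 1, so H_0 = Z.
  H_1: rank ker ∂_1 − rank ∂_2 = (6 − 5) − 0 = 1, and there is no ∂_2, so H_1 = Z.

H_0 = Z,  H_1 = Z.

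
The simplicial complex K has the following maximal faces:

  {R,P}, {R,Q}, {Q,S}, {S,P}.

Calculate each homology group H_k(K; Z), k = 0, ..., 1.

H_0 ≅ Z,  H_1 ≅ Z.

Order the vertices as P < Q < R < S. Listing each simplex with vertices in this order, K has dimension 1 with simplices:

  0-simplices (4): P, Q, R, S
  1-simplices (4): PR, PS, QR, QS

giving chain groups C_0 ≅ Z^4, C_1 ≅ Z^4.

Boundary ∂_1: C_1 → C_0 maps an edge to its endpoints' difference, ∂[p,q] = q − p.
The resulting 4×4 matrix has rank 3, and its Smith normal form has invariant factors (1,1,1).

Computing H_k = (kernel of ∂_k) / (image of ∂_{k+1}):

  H_0: rank C_0 − rank ∂_1 = 4 − 3 = 1, and the invariant factors of ∂_1 are all 1, so H_0 ≅ Z.
  H_1: rank ker ∂_1 − rank ∂_2 = (4 − 3) − 0 = 1, and there is no ∂_2, so H_1 ≅ Z.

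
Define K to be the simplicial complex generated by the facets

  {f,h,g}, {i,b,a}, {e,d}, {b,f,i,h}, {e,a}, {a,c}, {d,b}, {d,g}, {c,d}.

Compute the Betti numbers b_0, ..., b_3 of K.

b_0 = 1, b_1 = 3, b_2 = 0, b_3 = 0.

K has 9 vertices, 16 edges, 6 triangles, 1 3-simplex.
rank ∂_0 = 0, rank ∂_1 = 8 ⇒ b_0 = 9 − 0 − 8 = 1; all invariant factors of ∂_1 are 1 so no torsion. So H_0 ≅ Z.
rank ∂_1 = 8, rank ∂_2 = 5 ⇒ b_1 = 16 − 8 − 5 = 3; all invariant factors of ∂_2 are 1 so no torsion. So H_1 ≅ Z^3.
rank ∂_2 = 5, rank ∂_3 = 1 ⇒ b_2 = 6 − 5 − 1 = 0; all invariant factors of ∂_3 are 1 so no torsion. So H_2 ≅ 0.
rank ∂_3 = 1, rank ∂_4 = 0 ⇒ b_3 = 1 − 1 − 0 = 0. So H_3 ≅ 0.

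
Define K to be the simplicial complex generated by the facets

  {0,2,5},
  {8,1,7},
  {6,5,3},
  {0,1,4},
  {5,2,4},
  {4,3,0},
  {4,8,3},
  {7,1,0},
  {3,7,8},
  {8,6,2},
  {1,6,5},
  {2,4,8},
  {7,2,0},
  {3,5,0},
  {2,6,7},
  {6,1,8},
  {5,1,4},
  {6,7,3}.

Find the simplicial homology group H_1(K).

H_1 ≅ Z ⊕ Z_2.

Fix the vertex order 0 < 1 < 2 < 3 < 4 < 5 < 6 < 7 < 8 and write every simplex with vertices in increasing order. Then dim K = 2 and the simplices of K are:

  0-simplices (9): [0], [1], [2], [3], [4], [5], [6], [7], [8]
  1-simplices (27): (27 of them)
  2-simplices (18): [0,1,4], [0,1,7], [0,2,5], [0,2,7], [0,3,4], [0,3,5], [1,4,5], [1,5,6], [1,6,8], [1,7,8], [2,4,5], [2,4,8], [2,6,7], [2,6,8], [3,4,8], [3,5,6], [3,6,7], [3,7,8]

giving chain groups C_0 ≅ Z^9, C_1 ≅ Z^27, C_2 ≅ Z^18.

Boundary ∂_1: C_1 → C_0 sends each edge [p,q] (with p < q) to q − p. For instance
  ∂[3,5] = [5] − [3].
The 9×27 boundary matrix has rank 8 and Smith normal form diag(1,1,1,1,1,1,1,1).

∂_2: C_2 → C_1 maps a triangle to the signed sum of its edges. For instance
  ∂[1,6,8] = [6,8] − [1,8] + [1,6],
  ∂[3,6,7] = [6,7] − [3,7] + [3,6].
As a 27×18 matrix over Z this has rank 18, with invariant factors (1,1,1,1,1,1,1,1,1,1,1,1,1,1,1,1,1,2).

From H_k ≅ ker(∂_k) / im(∂_{k+1}) we obtain:

  H_1: rank ker ∂_1 − rank ∂_2 = (27 − 8) − 18 = 1, and ∂_2 has invariant factor 2 > 1, so H_1 ≅ Z ⊕ Z_2.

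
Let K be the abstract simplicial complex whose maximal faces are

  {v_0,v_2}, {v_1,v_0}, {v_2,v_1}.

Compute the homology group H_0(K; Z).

Take the total order v_0 < v_1 < v_2 on the vertex set. Then K (dimension 1) consists of the simplices:

  0-simplices (3): [v_0], [v_1], [v_2]
  1-simplices (3): [v_0,v_1], [v_0,v_2], [v_1,v_2]

giving chain groups C_0 ≅ Z^3, C_1 ≅ Z^3.

The boundary map ∂_1: C_1 → C_0 is given by ∂[p,q] = [q] − [p]. For instance
  ∂[v_1,v_2] = [v_2] − [v_1].
This gives a 3×3 integer matrix of rank 2; reducing to Smith normal form yields diagonal entries (1,1).

From H_k ≅ ker(∂_k) / im(∂_{k+1}) we obtain:

  H_0: rank C_0 − rank ∂_1 = 3 − 2 = 1, and the invariant factors of ∂_1 are all 1, so H_0 = Z.

H_0 ≅ Z.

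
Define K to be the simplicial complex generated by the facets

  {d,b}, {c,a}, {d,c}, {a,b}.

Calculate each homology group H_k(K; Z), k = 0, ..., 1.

H_0 = Z,  H_1 = Z.

Order the vertices as a < b < c < d. Listing each simplex with vertices in this order, K has dimension 1 with simplices:

  0-simplices (4): a, b, c, d
  1-simplices (4): ab, ac, bd, cd

giving chain groups C_0 ≅ Z^4, C_1 ≅ Z^4.

∂_1: C_1 → C_0 maps an edge to its endpoints' difference, ∂[p,q] = q − p.
This gives a 4×4 integer matrix of rank 3; reducing to Smith normal form yields diagonal entries (1,1,1).

Reading off H_k = ker ∂_k / im ∂_{k+1}:

  H_0: rank C_0 − rank ∂_1 = 4 − 3 = 1, and the invariant factors of ∂_1 are all 1, so H_0 ≅ Z.
  H_1: rank ker ∂_1 − rank ∂_2 = (4 − 3) − 0 = 1, and there is no ∂_2, so H_1 ≅ Z.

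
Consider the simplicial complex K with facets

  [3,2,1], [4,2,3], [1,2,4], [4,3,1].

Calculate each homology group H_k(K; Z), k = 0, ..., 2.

H_0 = Z,  H_1 = 0,  H_2 = Z.

Order the vertices as 1 < 2 < 3 < 4. Listing each simplex with vertices in this order, K has dimension 2 with simplices:

  0-simplices (4): [1], [2], [3], [4]
  1-simplices (6): [1,2], [1,3], [1,4], [2,3], [2,4], [3,4]
  2-simplices (4): [1,2,3], [1,2,4], [1,3,4], [2,3,4]

giving chain groups C_0 ≅ Z^4, C_1 ≅ Z^6, C_2 ≅ Z^4.

Boundary ∂_1: C_1 → C_0 is given by ∂[p,q] = [q] − [p].
The 4×6 boundary matrix has rank 3 and Smith normal form diag(1,1,1).

The boundary map ∂_2: C_2 → C_1 maps a triangle to the signed sum of its edges. For instance
  ∂[1,3,4] = [3,4] − [1,4] + [1,3],
  ∂[2,3,4] = [3,4] − [2,4] + [2,3].
This gives a 6×4 integer matrix of rank 3; reducing to Smith normal form yields diagonal entries (1,1,1).

From H_k ≅ ker(∂_k) / im(∂_{k+1}) we obtain:

  H_0: rank C_0 − rank ∂_1 = 4 − 3 = 1, and the invariant factors of ∂_1 are all 1, so H_0 ≅ Z.
  H_1: rank ker ∂_1 − rank ∂_2 = (6 − 3) − 3 = 0, and the invariant factors of ∂_2 are all 1, so H_1 ≅ 0.
  H_2: rank ker ∂_2 − rank ∂_3 = (4 − 3) − 0 = 1, and there is no ∂_3, so H_2 ≅ Z.

(K is a triangulation of the 2-sphere S^2.)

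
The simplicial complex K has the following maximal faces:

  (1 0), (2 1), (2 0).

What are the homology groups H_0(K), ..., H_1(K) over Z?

Order the vertices as 0 < 1 < 2. Listing each simplex with vertices in this order, K has dimension 1 with simplices:

  0-simplices (3): [0], [1], [2]
  1-simplices (3): [0,1], [0,2], [1,2]

so the chain groups are C_0 ≅ Z^3, C_1 ≅ Z^3.

Boundary ∂_1: C_1 → C_0 maps an edge to its endpoints' difference, ∂[p,q] = q − p. For instance
  ∂[0,1] = [1] − [0].
As a 3×3 matrix over Z this has rank 2, with invariant factors (1,1).

Reading off H_k = ker ∂_k / im ∂_{k+1}:

  H_0: rank C_0 − rank ∂_1 = 3 − 2 = 1, and the invariant factors of ∂_1 are all 1, so H_0 ≅ Z.
  H_1: rank ker ∂_1 − rank ∂_2 = (3 − 2) − 0 = 1, and there is no ∂_2, so H_1 ≅ Z.

As a check, the Euler characteristic is 3 − 3 = 0, which agrees with 1 − 1 = 0.

H_0 ≅ Z,  H_1 ≅ Z.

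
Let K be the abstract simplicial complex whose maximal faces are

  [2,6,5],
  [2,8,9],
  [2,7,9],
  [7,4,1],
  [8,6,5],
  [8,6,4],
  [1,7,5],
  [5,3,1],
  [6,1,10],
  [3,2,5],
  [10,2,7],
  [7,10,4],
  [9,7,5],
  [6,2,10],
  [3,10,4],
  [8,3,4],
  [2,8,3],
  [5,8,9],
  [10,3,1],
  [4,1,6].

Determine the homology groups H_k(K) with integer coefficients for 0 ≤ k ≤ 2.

Order the vertices as 1 < 2 < 3 < 4 < 5 < 6 < 7 < 8 < 9 < 10. Listing each simplex with vertices in this order, K has dimension 2 with simplices:

  0-simplices (10): [1], [2], [3], [4], [5], [6], [7], [8], [9], [10]
  1-simplices (30): (30 of them)
  2-simplices (20): (20 of them)

so the chain groups are C_0 ≅ Z^10, C_1 ≅ Z^30, C_2 ≅ Z^20.

The boundary map ∂_1: C_1 → C_0 sends each edge [p,q] (with p < q) to q − p. For instance
  ∂[1,4] = [4] − [1].
The 10×30 boundary matrix has rank 9 and Smith normal form diag(1,1,1,1,1,1,1,1,1).

The boundary map ∂_2: C_2 → C_1 sends each 2-simplex [p,q,r] to [q,r] − [p,r] + [p,q]. For instance
  ∂[2,3,5] = [3,5] − [2,5] + [2,3],
  ∂[3,4,10] = [4,10] − [3,10] + [3,4].
The resulting 30×20 matrix has rank 20, and its Smith normal form has invariant factors (1,1,1,1,1,1,1,1,1,1,1,1,1,1,1,1,1,1,1,2).

From H_k ≅ ker(∂_k) / im(∂_{k+1}) we obtain:

  H_0: rank C_0 − rank ∂_1 = 10 − 9 = 1, and the invariant factors of ∂_1 are all 1, so H_0 = Z.
  H_1: rank ker ∂_1 − rank ∂_2 = (30 − 9) − 20 = 1, and ∂_2 has invariant factor 2 > 1, so H_1 = Z ⊕ Z/2Z.
  H_2: rank ker ∂_2 − rank ∂_3 = (20 − 20) − 0 = 0, and there is no ∂_3, so H_2 = 0.

As a check, the Euler characteristic is 10 − 30 + 20 = 0, which agrees with 1 − 1 + 0 = 0.
(K is a triangulation of the Klein bottle.)

H_0 = Z,  H_1 = Z ⊕ Z/2Z,  H_2 = 0.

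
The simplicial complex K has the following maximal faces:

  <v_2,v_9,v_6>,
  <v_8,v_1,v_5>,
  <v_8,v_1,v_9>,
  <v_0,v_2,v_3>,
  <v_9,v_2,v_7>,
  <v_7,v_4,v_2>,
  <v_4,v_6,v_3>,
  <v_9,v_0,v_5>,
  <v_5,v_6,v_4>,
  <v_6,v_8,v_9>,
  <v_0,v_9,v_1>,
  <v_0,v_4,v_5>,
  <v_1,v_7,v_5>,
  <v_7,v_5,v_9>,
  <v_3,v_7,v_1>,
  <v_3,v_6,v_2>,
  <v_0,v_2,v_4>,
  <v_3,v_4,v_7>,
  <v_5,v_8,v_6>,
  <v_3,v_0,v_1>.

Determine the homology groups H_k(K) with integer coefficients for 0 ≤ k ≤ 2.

Fix the vertex order v_0 < v_1 < v_2 < v_3 < v_4 < v_5 < v_6 < v_7 < v_8 < v_9 and write every simplex with vertices in increasing order. Then dim K = 2 and the simplices of K are:

  0-simplices (10): [v_0], [v_1], [v_2], [v_3], [v_4], [v_5], [v_6], [v_7], [v_8], [v_9]
  1-simplices (30): (30 of them)
  2-simplices (20): (20 of them)

giving chain groups C_0 ≅ Z^10, C_1 ≅ Z^30, C_2 ≅ Z^20.

The boundary map ∂_1: C_1 → C_0 is given by ∂[p,q] = [q] − [p].
The resulting 10×30 matrix has rank 9, and its Smith normal form has invariant factors (1,1,1,1,1,1,1,1,1).

Boundary ∂_2: C_2 → C_1 maps a triangle to the signed sum of its edges. For instance
  ∂[v_0,v_5,v_9] = [v_5,v_9] − [v_0,v_9] + [v_0,v_5],
  ∂[v_2,v_6,v_9] = [v_6,v_9] − [v_2,v_9] + [v_2,v_6].
As a 30×20 matrix over Z this has rank 20, with invariant factors (1,1,1,1,1,1,1,1,1,1,1,1,1,1,1,1,1,1,1,2).

Reading off H_k = ker ∂_k / im ∂_{k+1}:

  H_0: rank C_0 − rank ∂_1 = 10 − 9 = 1, and the invariant factors of ∂_1 are all 1, so H_0 = Z.
  H_1: rank ker ∂_1 − rank ∂_2 = (30 − 9) − 20 = 1, and ∂_2 has invariant factor 2 > 1, so H_1 = Z ⊕ Z/2.
  H_2: rank ker ∂_2 − rank ∂_3 = (20 − 20) − 0 = 0, and there is no ∂_3, so H_2 = 0.

(K is a triangulation of the Klein bottle.)

H_0 ≅ Z,  H_1 ≅ Z ⊕ Z/2,  H_2 = 0.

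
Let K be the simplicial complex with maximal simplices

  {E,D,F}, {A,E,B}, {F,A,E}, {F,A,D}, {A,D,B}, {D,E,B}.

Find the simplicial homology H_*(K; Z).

H_0 ≅ Z,  H_1 = 0,  H_2 ≅ Z.

Order the vertices as A < B < D < E < F. Listing each simplex with vertices in this order, K has dimension 2 with simplices:

  0-simplices (5): A, B, D, E, F
  1-simplices (9): AB, AD, AE, AF, BD, BE, DE, DF, EF
  2-simplices (6): ABD, ABE, ADF, AEF, BDE, DEF

Hence C_0 ≅ Z^5, C_1 ≅ Z^9, C_2 ≅ Z^6.

Boundary ∂_1: C_1 → C_0 is given by ∂[p,q] = [q] − [p]. For instance
  ∂BE = E − B.
The resulting 5×9 matrix has rank 4, and its Smith normal form has invariant factors (1,1,1,1).

The boundary map ∂_2: C_2 → C_1 maps a triangle to the signed sum of its edges. For instance
  ∂BDE = DE − BE + BD,
  ∂AEF = EF − AF + AE.
As a 9×6 matrix over Z this has rank 5, with invariant factors (1,1,1,1,1).

Now H_k = ker ∂_k / im ∂_{k+1}, so:

  H_0: rank C_0 − rank ∂_1 = 5 − 4 = 1, and the invariant factors of ∂_1 are all 1, so H_0 = Z.
  H_1: rank ker ∂_1 − rank ∂_2 = (9 − 4) − 5 = 0, and the invariant factors of ∂_2 are all 1, so H_1 = 0.
  H_2: rank ker ∂_2 − rank ∂_3 = (6 − 5) − 0 = 1, and there is no ∂_3, so H_2 = Z.

(K is a triangulation of the 2-sphere S^2.)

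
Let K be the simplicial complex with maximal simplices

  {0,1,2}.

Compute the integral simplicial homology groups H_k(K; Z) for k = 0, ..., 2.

Order the vertices as 0 < 1 < 2. Listing each simplex with vertices in this order, K has dimension 2 with simplices:

  0-simplices (3): [0], [1], [2]
  1-simplices (3): [0,1], [0,2], [1,2]
  2-simplices (1): [0,1,2]

Hence C_0 ≅ Z^3, C_1 ≅ Z^3, C_2 ≅ Z^1.

∂_1: C_1 → C_0 sends each edge [p,q] (with p < q) to q − p.
The 3×3 boundary matrix has rank 2 and Smith normal form diag(1,1).

The boundary map ∂_2: C_2 → C_1 sends each 2-simplex [p,q,r] to [q,r] − [p,r] + [p,q]. For instance
  ∂[0,1,2] = [1,2] − [0,2] + [0,1].
As a 3×1 matrix over Z this has rank 1, with invariant factors (1).

From H_k ≅ ker(∂_k) / im(∂_{k+1}) we obtain:

  H_0: rank C_0 − rank ∂_1 = 3 − 2 = 1, and the invariant factors of ∂_1 are all 1, so H_0 ≅ Z.
  H_1: rank ker ∂_1 − rank ∂_2 = (3 − 2) − 1 = 0, and the invariant factors of ∂_2 are all 1, so H_1 ≅ 0.
  H_2: rank ker ∂_2 − rank ∂_3 = (1 − 1) − 0 = 0, and there is no ∂_3, so H_2 ≅ 0.

H_0 ≅ Z,  H_1 = 0,  H_2 = 0.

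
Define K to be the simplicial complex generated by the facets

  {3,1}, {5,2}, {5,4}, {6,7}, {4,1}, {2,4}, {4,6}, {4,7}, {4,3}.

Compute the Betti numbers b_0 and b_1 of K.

b_0 = 1, b_1 = 3.

We work with the vertex ordering 1 < 2 < 3 < 4 < 5 < 6 < 7. The simplices of K, each written with vertices in increasing order, are:

  0-simplices (7): [1], [2], [3], [4], [5], [6], [7]
  1-simplices (9): [1,3], [1,4], [2,4], [2,5], [3,4], [4,5], [4,6], [4,7], [6,7]

giving chain groups C_0 ≅ Z^7, C_1 ≅ Z^9.

∂_1: C_1 → C_0 maps an edge to its endpoints' difference, ∂[p,q] = q − p. For instance
  ∂[3,4] = [4] − [3].
As a 7×9 matrix over Z this has rank 6, with invariant factors (1,1,1,1,1,1).

Computing H_k = (kernel of ∂_k) / (image of ∂_{k+1}):

  H_0: rank C_0 − rank ∂_1 = 7 − 6 = 1, and the invariant factors of ∂_1 are all 1, so H_0 ≅ Z.
  H_1: rank ker ∂_1 − rank ∂_2 = (9 − 6) − 0 = 3, and there is no ∂_2, so H_1 ≅ Z^3.

Hence the Betti numbers are b_0 = 1, b_1 = 3.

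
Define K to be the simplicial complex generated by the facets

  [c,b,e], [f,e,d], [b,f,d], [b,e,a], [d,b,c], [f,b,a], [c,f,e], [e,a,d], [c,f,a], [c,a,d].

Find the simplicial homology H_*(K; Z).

Take the total order a < b < c < d < e < f on the vertex set. Then K (dimension 2) consists of the simplices:

  0-simplices (6): a, b, c, d, e, f
  1-simplices (15): ab, ac, ad, ae, af, bc, bd, be, bf, cd, ce, cf, de, df, ef
  2-simplices (10): abe, abf, acd, acf, ade, bcd, bce, bdf, cef, def

so the chain groups are C_0 ≅ Z^6, C_1 ≅ Z^15, C_2 ≅ Z^10.

Boundary ∂_1: C_1 → C_0 is given by ∂[p,q] = [q] − [p]. For instance
  ∂de = e − d.
This gives a 6×15 integer matrix of rank 5; reducing to Smith normal form yields diagonal entries (1,1,1,1,1).

∂_2: C_2 → C_1 maps a triangle to the signed sum of its edges. For instance
  ∂def = ef − df + de,
  ∂cef = ef − cf + ce.
As a 15×10 matrix over Z this has rank 10, with invariant factors (1,1,1,1,1,1,1,1,1,2).

From H_k ≅ ker(∂_k) / im(∂_{k+1}) we obtain:

  H_0: rank C_0 − rank ∂_1 = 6 − 5 = 1, and the invariant factors of ∂_1 are all 1, so H_0 ≅ Z.
  H_1: rank ker ∂_1 − rank ∂_2 = (15 − 5) − 10 = 0, and ∂_2 has invariant factor 2 > 1, so H_1 ≅ Z/2.
  H_2: rank ker ∂_2 − rank ∂_3 = (10 − 10) − 0 = 0, and there is no ∂_3, so H_2 ≅ 0.

(K is a triangulation of the real projective plane RP^2.)

H_0 ≅ Z,  H_1 ≅ Z/2,  H_2 = 0.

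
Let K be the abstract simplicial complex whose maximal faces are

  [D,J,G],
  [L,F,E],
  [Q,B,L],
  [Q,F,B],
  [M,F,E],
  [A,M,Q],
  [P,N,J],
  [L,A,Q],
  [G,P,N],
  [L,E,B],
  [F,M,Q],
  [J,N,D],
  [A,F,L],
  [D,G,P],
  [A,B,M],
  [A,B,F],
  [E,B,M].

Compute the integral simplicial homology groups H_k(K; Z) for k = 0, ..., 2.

Fix the vertex order A < B < D < E < F < G < J < L < M < N < P < Q and write every simplex with vertices in increasing order. Then dim K = 2 and the simplices of K are:

  0-simplices (12): A, B, D, E, F, G, J, L, M, N, P, Q
  1-simplices (28): AB, AF, AL, AM, AQ, BE, BF, BL, BM, BQ, DG, DJ, DN, DP, EF, EL, EM, FL, FM, FQ, GJ, GN, GP, JN, JP, LQ, MQ, NP
  2-simplices (17): ABF, ABM, AFL, ALQ, AMQ, BEL, BEM, BFQ, BLQ, DGJ, DGP, DJN, EFL, EFM, FMQ, GNP, JNP

Hence C_0 ≅ Z^12, C_1 ≅ Z^28, C_2 ≅ Z^17.

∂_1: C_1 → C_0 maps an edge to its endpoints' difference, ∂[p,q] = q − p. For instance
  ∂DN = N − D.
As a 12×28 matrix over Z this has rank 10, with invariant factors (1,1,1,1,1,1,1,1,1,1).

The boundary map ∂_2: C_2 → C_1 sends each 2-simplex [p,q,r] to [q,r] − [p,r] + [p,q]. For instance
  ∂DGJ = GJ − DJ + DG,
  ∂ABM = BM − AM + AB.
The resulting 28×17 matrix has rank 17, and its Smith normal form has invariant factors (1,1,1,1,1,1,1,1,1,1,1,1,1,1,1,1,2).

From H_k ≅ ker(∂_k) / im(∂_{k+1}) we obtain:

  H_0: rank C_0 − rank ∂_1 = 12 − 10 = 2, and the invariant factors of ∂_1 are all 1, so H_0 = Z^2.
  H_1: rank ker ∂_1 − rank ∂_2 = (28 − 10) − 17 = 1, and ∂_2 has invariant factor 2 > 1, so H_1 = Z × Z/2.
  H_2: rank ker ∂_2 − rank ∂_3 = (17 − 17) − 0 = 0, and there is no ∂_3, so H_2 = 0.

As a check, the Euler characteristic is 12 − 28 + 17 = 1, which agrees with 2 − 1 + 0 = 1.

H_0 = Z^2,  H_1 = Z × Z/2,  H_2 = 0.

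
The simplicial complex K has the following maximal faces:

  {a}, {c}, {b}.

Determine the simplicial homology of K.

Fix the vertex order a < b < c and write every simplex with vertices in increasing order. Then dim K = 0 and the simplices of K are:

  0-simplices (3): a, b, c

giving chain groups C_0 ≅ Z^3.

Now H_k = ker ∂_k / im ∂_{k+1}, so:

  H_0: rank C_0 − rank ∂_1 = 3 − 0 = 3, and there is no ∂_1, so H_0 = Z^3.

H_0 ≅ Z^3.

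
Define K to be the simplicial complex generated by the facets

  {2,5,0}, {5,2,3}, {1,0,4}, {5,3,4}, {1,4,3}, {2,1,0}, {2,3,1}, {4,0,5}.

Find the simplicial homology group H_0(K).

Fix the vertex order 0 < 1 < 2 < 3 < 4 < 5 and write every simplex with vertices in increasing order. Then dim K = 2 and the simplices of K are:

  0-simplices (6): [0], [1], [2], [3], [4], [5]
  1-simplices (12): [0,1], [0,2], [0,4], [0,5], [1,2], [1,3], [1,4], [2,3], [2,5], [3,4], [3,5], [4,5]
  2-simplices (8): [0,1,2], [0,1,4], [0,2,5], [0,4,5], [1,2,3], [1,3,4], [2,3,5], [3,4,5]

Hence C_0 ≅ Z^6, C_1 ≅ Z^12, C_2 ≅ Z^8.

∂_1: C_1 → C_0 sends each edge [p,q] (with p < q) to q − p. For instance
  ∂[3,5] = [5] − [3].
As a 6×12 matrix over Z this has rank 5, with invariant factors (1,1,1,1,1).

The boundary map ∂_2: C_2 → C_1 maps a triangle to the signed sum of its edges. For instance
  ∂[3,4,5] = [4,5] − [3,5] + [3,4],
  ∂[0,1,4] = [1,4] − [0,4] + [0,1].
The 12×8 boundary matrix has rank 7 and Smith normal form diag(1,1,1,1,1,1,1).

Reading off H_k = ker ∂_k / im ∂_{k+1}:

  H_0: rank C_0 − rank ∂_1 = 6 − 5 = 1, and the invariant factors of ∂_1 are all 1, so H_0 = Z.

H_0 = Z.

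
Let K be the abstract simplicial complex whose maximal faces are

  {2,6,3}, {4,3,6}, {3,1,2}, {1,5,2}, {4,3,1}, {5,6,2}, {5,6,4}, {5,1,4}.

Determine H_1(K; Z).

H_1 = 0.

Take the total order 1 < 2 < 3 < 4 < 5 < 6 on the vertex set. Then K (dimension 2) consists of the simplices:

  0-simplices (6): [1], [2], [3], [4], [5], [6]
  1-simplices (12): [1,2], [1,3], [1,4], [1,5], [2,3], [2,5], [2,6], [3,4], [3,6], [4,5], [4,6], [5,6]
  2-simplices (8): [1,2,3], [1,2,5], [1,3,4], [1,4,5], [2,3,6], [2,5,6], [3,4,6], [4,5,6]

so the chain groups are C_0 ≅ Z^6, C_1 ≅ Z^12, C_2 ≅ Z^8.

The boundary map ∂_1: C_1 → C_0 is given by ∂[p,q] = [q] − [p]. For instance
  ∂[4,6] = [6] − [4].
As a 6×12 matrix over Z this has rank 5, with invariant factors (1,1,1,1,1).

Boundary ∂_2: C_2 → C_1 acts by ∂[p,q,r] = [q,r] − [p,r] + [p,q]. For instance
  ∂[4,5,6] = [5,6] − [4,6] + [4,5],
  ∂[1,4,5] = [4,5] − [1,5] + [1,4].
As a 12×8 matrix over Z this has rank 7, with invariant factors (1,1,1,1,1,1,1).

Now H_k = ker ∂_k / im ∂_{k+1}, so:

  H_1: rank ker ∂_1 − rank ∂_2 = (12 − 5) − 7 = 0, and the invariant factors of ∂_2 are all 1, so H_1 ≅ 0.

(K is a triangulation of the 2-sphere S^2.)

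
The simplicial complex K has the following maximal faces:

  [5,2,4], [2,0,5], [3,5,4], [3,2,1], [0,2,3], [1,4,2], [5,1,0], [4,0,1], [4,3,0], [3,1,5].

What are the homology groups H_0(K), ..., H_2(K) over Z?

Fix the vertex order 0 < 1 < 2 < 3 < 4 < 5 and write every simplex with vertices in increasing order. Then dim K = 2 and the simplices of K are:

  0-simplices (6): [0], [1], [2], [3], [4], [5]
  1-simplices (15): [0,1], [0,2], [0,3], [0,4], [0,5], [1,2], [1,3], [1,4], [1,5], [2,3], [2,4], [2,5], [3,4], [3,5], [4,5]
  2-simplices (10): [0,1,4], [0,1,5], [0,2,3], [0,2,5], [0,3,4], [1,2,3], [1,2,4], [1,3,5], [2,4,5], [3,4,5]

so the chain groups are C_0 ≅ Z^6, C_1 ≅ Z^15, C_2 ≅ Z^10.

Boundary ∂_1: C_1 → C_0 maps an edge to its endpoints' difference, ∂[p,q] = q − p. For instance
  ∂[2,3] = [3] − [2].
As a 6×15 matrix over Z this has rank 5, with invariant factors (1,1,1,1,1).

The boundary map ∂_2: C_2 → C_1 maps a triangle to the signed sum of its edges. For instance
  ∂[3,4,5] = [4,5] − [3,5] + [3,4],
  ∂[1,2,4] = [2,4] − [1,4] + [1,2].
The resulting 15×10 matrix has rank 10, and its Smith normal form has invariant factors (1,1,1,1,1,1,1,1,1,2).

Now H_k = ker ∂_k / im ∂_{k+1}, so:

  H_0: rank C_0 − rank ∂_1 = 6 − 5 = 1, and the invariant factors of ∂_1 are all 1, so H_0 ≅ Z.
  H_1: rank ker ∂_1 − rank ∂_2 = (15 − 5) − 10 = 0, and ∂_2 has invariant factor 2 > 1, so H_1 ≅ Z/2.
  H_2: rank ker ∂_2 − rank ∂_3 = (10 − 10) − 0 = 0, and there is no ∂_3, so H_2 ≅ 0.

As a check, the Euler characteristic is 6 − 15 + 10 = 1, which agrees with 1 − 0 + 0 = 1.

H_0 ≅ Z,  H_1 ≅ Z/2,  H_2 = 0.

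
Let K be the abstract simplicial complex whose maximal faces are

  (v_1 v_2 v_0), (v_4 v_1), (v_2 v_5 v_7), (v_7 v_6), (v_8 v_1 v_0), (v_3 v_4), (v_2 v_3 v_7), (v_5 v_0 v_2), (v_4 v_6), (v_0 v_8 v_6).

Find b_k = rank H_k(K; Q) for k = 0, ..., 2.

K has 9 vertices, 17 edges, 6 triangles.
rank ∂_0 = 0, rank ∂_1 = 8 ⇒ b_0 = 9 − 0 − 8 = 1; all invariant factors of ∂_1 are 1 so no torsion. So H_0 = Z.
rank ∂_1 = 8, rank ∂_2 = 6 ⇒ b_1 = 17 − 8 − 6 = 3; all invariant factors of ∂_2 are 1 so no torsion. So H_1 = Z^3.
rank ∂_2 = 6, rank ∂_3 = 0 ⇒ b_2 = 6 − 6 − 0 = 0. So H_2 = 0.

b_0 = 1, b_1 = 3, b_2 = 0.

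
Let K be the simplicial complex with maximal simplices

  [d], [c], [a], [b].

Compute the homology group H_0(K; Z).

Fix the vertex order a < b < c < d and write every simplex with vertices in increasing order. Then dim K = 0 and the simplices of K are:

  0-simplices (4): a, b, c, d

Hence C_0 ≅ Z^4.

Computing H_k = (kernel of ∂_k) / (image of ∂_{k+1}):

  H_0: rank C_0 − rank ∂_1 = 4 − 0 = 4, and there is no ∂_1, so H_0 = Z^4.

H_0 ≅ Z^4.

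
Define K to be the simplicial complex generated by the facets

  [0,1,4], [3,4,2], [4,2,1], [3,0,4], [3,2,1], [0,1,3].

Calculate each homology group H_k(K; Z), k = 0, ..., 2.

We work with the vertex ordering 0 < 1 < 2 < 3 < 4. The simplices of K, each written with vertices in increasing order, are:

  0-simplices (5): [0], [1], [2], [3], [4]
  1-simplices (9): [0,1], [0,3], [0,4], [1,2], [1,3], [1,4], [2,3], [2,4], [3,4]
  2-simplices (6): [0,1,3], [0,1,4], [0,3,4], [1,2,3], [1,2,4], [2,3,4]

so the chain groups are C_0 ≅ Z^5, C_1 ≅ Z^9, C_2 ≅ Z^6.

Boundary ∂_1: C_1 → C_0 sends each edge [p,q] (with p < q) to q − p.
This gives a 5×9 integer matrix of rank 4; reducing to Smith normal form yields diagonal entries (1,1,1,1).

∂_2: C_2 → C_1 acts by ∂[p,q,r] = [q,r] − [p,r] + [p,q]. For instance
  ∂[2,3,4] = [3,4] − [2,4] + [2,3],
  ∂[0,1,4] = [1,4] − [0,4] + [0,1].
The 9×6 boundary matrix has rank 5 and Smith normal form diag(1,1,1,1,1).

Computing H_k = (kernel of ∂_k) / (image of ∂_{k+1}):

  H_0: rank C_0 − rank ∂_1 = 5 − 4 = 1, and the invariant factors of ∂_1 are all 1, so H_0 = Z.
  H_1: rank ker ∂_1 − rank ∂_2 = (9 − 4) − 5 = 0, and the invariant factors of ∂_2 are all 1, so H_1 = 0.
  H_2: rank ker ∂_2 − rank ∂_3 = (6 − 5) − 0 = 1, and there is no ∂_3, so H_2 = Z.

As a check, the Euler characteristic is 5 − 9 + 6 = 2, which agrees with 1 − 0 + 1 = 2.

H_0 ≅ Z,  H_1 = 0,  H_2 ≅ Z.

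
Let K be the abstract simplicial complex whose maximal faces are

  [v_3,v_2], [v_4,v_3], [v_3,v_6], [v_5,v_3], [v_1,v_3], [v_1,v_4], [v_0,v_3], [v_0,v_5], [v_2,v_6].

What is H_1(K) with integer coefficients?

H_1 = Z^3.

Fix the vertex order v_0 < v_1 < v_2 < v_3 < v_4 < v_5 < v_6 and write every simplex with vertices in increasing order. Then dim K = 1 and the simplices of K are:

  0-simplices (7): [v_0], [v_1], [v_2], [v_3], [v_4], [v_5], [v_6]
  1-simplices (9): [v_0,v_3], [v_0,v_5], [v_1,v_3], [v_1,v_4], [v_2,v_3], [v_2,v_6], [v_3,v_4], [v_3,v_5], [v_3,v_6]

Hence C_0 ≅ Z^7, C_1 ≅ Z^9.

The boundary map ∂_1: C_1 → C_0 is given by ∂[p,q] = [q] − [p]. For instance
  ∂[v_3,v_4] = [v_4] − [v_3].
As a 7×9 matrix over Z this has rank 6, with invariant factors (1,1,1,1,1,1).

Now H_k = ker ∂_k / im ∂_{k+1}, so:

  H_1: rank ker ∂_1 − rank ∂_2 = (9 − 6) − 0 = 3, and there is no ∂_2, so H_1 = Z^3.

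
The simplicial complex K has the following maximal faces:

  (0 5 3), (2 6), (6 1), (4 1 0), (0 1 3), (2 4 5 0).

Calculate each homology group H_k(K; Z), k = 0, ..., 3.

H_0 = Z,  H_1 = Z,  H_2 = 0,  H_3 = 0.

Order the vertices as 0 < 1 < 2 < 3 < 4 < 5 < 6. Listing each simplex with vertices in this order, K has dimension 3 with simplices:

  0-simplices (7): [0], [1], [2], [3], [4], [5], [6]
  1-simplices (13): [0,1], [0,2], [0,3], [0,4], [0,5], [1,3], [1,4], [1,6], [2,4], [2,5], [2,6], [3,5], [4,5]
  2-simplices (7): [0,1,3], [0,1,4], [0,2,4], [0,2,5], [0,3,5], [0,4,5], [2,4,5]
  3-simplices (1): [0,2,4,5]

giving chain groups C_0 ≅ Z^7, C_1 ≅ Z^13, C_2 ≅ Z^7, C_3 ≅ Z^1.

Boundary ∂_1: C_1 → C_0 is given by ∂[p,q] = [q] − [p]. For instance
  ∂[2,5] = [5] − [2].
This gives a 7×13 integer matrix of rank 6; reducing to Smith normal form yields diagonal entries (1,1,1,1,1,1).

Boundary ∂_2: C_2 → C_1 sends each 2-simplex [p,q,r] to [q,r] − [p,r] + [p,q]. For instance
  ∂[0,1,3] = [1,3] − [0,3] + [0,1],
  ∂[0,4,5] = [4,5] − [0,5] + [0,4].
This gives a 13×7 integer matrix of rank 6; reducing to Smith normal form yields diagonal entries (1,1,1,1,1,1).

∂_3: C_3 → C_2 sends each 3-simplex σ to the alternating sum Σ_i (−1)^i (σ with its i-th vertex removed). For instance
  ∂[0,2,4,5] = [2,4,5] − [0,4,5] + [0,2,5] − [0,2,4].
The 7×1 boundary matrix has rank 1 and Smith normal form diag(1).

Computing H_k = (kernel of ∂_k) / (image of ∂_{k+1}):

  H_0: rank C_0 − rank ∂_1 = 7 − 6 = 1, and the invariant factors of ∂_1 are all 1, so H_0 = Z.
  H_1: rank ker ∂_1 − rank ∂_2 = (13 − 6) − 6 = 1, and the invariant factors of ∂_2 are all 1, so H_1 = Z.
  H_2: rank ker ∂_2 − rank ∂_3 = (7 − 6) − 1 = 0, and the invariant factors of ∂_3 are all 1, so H_2 = 0.
  H_3: rank ker ∂_3 − rank ∂_4 = (1 − 1) − 0 = 0, and there is no ∂_4, so H_3 = 0.

As a check, the Euler characteristic is 7 − 13 + 7 − 1 = 0, which agrees with 1 − 1 + 0 − 0 = 0.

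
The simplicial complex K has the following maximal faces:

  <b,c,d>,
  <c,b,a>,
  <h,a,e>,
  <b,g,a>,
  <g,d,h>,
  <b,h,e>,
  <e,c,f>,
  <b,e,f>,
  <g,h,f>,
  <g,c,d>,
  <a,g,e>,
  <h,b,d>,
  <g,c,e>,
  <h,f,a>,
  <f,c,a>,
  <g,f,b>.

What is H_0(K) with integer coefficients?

K has 8 vertices, 24 edges, 16 triangles.
rank ∂_0 = 0, rank ∂_1 = 7 ⇒ b_0 = 8 − 0 − 7 = 1; all invariant factors of ∂_1 are 1 so no torsion. So H_0 ≅ Z.

H_0 = Z.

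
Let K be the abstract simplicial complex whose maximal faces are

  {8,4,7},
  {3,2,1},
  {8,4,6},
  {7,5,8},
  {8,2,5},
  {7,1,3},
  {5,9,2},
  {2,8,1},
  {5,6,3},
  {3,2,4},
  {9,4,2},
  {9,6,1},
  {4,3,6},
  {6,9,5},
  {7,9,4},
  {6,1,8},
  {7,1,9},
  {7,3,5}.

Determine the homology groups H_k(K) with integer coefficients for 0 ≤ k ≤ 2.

Take the total order 1 < 2 < 3 < 4 < 5 < 6 < 7 < 8 < 9 on the vertex set. Then K (dimension 2) consists of the simplices:

  0-simplices (9): [1], [2], [3], [4], [5], [6], [7], [8], [9]
  1-simplices (27): (27 of them)
  2-simplices (18): [1,2,3], [1,2,8], [1,3,7], [1,6,8], [1,6,9], [1,7,9], [2,3,4], [2,4,9], [2,5,8], [2,5,9], [3,4,6], [3,5,6], [3,5,7], [4,6,8], [4,7,8], [4,7,9], [5,6,9], [5,7,8]

so the chain groups are C_0 ≅ Z^9, C_1 ≅ Z^27, C_2 ≅ Z^18.

The boundary map ∂_1: C_1 → C_0 maps an edge to its endpoints' difference, ∂[p,q] = q − p. For instance
  ∂[3,6] = [6] − [3].
The 9×27 boundary matrix has rank 8 and Smith normal form diag(1,1,1,1,1,1,1,1).

The boundary map ∂_2: C_2 → C_1 acts by ∂[p,q,r] = [q,r] − [p,r] + [p,q]. For instance
  ∂[2,3,4] = [3,4] − [2,4] + [2,3],
  ∂[4,7,8] = [7,8] − [4,8] + [4,7].
This gives a 27×18 integer matrix of rank 17; reducing to Smith normal form yields diagonal entries (1,1,1,1,1,1,1,1,1,1,1,1,1,1,1,1,1).

From H_k ≅ ker(∂_k) / im(∂_{k+1}) we obtain:

  H_0: rank C_0 − rank ∂_1 = 9 − 8 = 1, and the invariant factors of ∂_1 are all 1, so H_0 = Z.
  H_1: rank ker ∂_1 − rank ∂_2 = (27 − 8) − 17 = 2, and the invariant factors of ∂_2 are all 1, so H_1 = Z^2.
  H_2: rank ker ∂_2 − rank ∂_3 = (18 − 17) − 0 = 1, and there is no ∂_3, so H_2 = Z.

As a check, the Euler characteristic is 9 − 27 + 18 = 0, which agrees with 1 − 2 + 1 = 0.
(K is a triangulation of the torus T^2.)

H_0 ≅ Z,  H_1 ≅ Z^2,  H_2 ≅ Z.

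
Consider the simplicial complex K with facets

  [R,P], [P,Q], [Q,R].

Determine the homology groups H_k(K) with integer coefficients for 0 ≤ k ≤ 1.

Fix the vertex order P < Q < R and write every simplex with vertices in increasing order. Then dim K = 1 and the simplices of K are:

  0-simplices (3): P, Q, R
  1-simplices (3): PQ, PR, QR

giving chain groups C_0 ≅ Z^3, C_1 ≅ Z^3.

Boundary ∂_1: C_1 → C_0 maps an edge to its endpoints' difference, ∂[p,q] = q − p. For instance
  ∂PQ = Q − P.
The resulting 3×3 matrix has rank 2, and its Smith normal form has invariant factors (1,1).

Computing H_k = (kernel of ∂_k) / (image of ∂_{k+1}):

  H_0: rank C_0 − rank ∂_1 = 3 − 2 = 1, and the invariant factors of ∂_1 are all 1, so H_0 = Z.
  H_1: rank ker ∂_1 − rank ∂_2 = (3 − 2) − 0 = 1, and there is no ∂_2, so H_1 = Z.

H_0 = Z,  H_1 = Z.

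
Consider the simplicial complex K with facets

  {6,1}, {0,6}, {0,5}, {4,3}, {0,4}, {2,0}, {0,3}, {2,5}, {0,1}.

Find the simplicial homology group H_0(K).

Fix the vertex order 0 < 1 < 2 < 3 < 4 < 5 < 6 and write every simplex with vertices in increasing order. Then dim K = 1 and the simplices of K are:

  0-simplices (7): [0], [1], [2], [3], [4], [5], [6]
  1-simplices (9): [0,1], [0,2], [0,3], [0,4], [0,5], [0,6], [1,6], [2,5], [3,4]

giving chain groups C_0 ≅ Z^7, C_1 ≅ Z^9.

Boundary ∂_1: C_1 → C_0 is given by ∂[p,q] = [q] − [p]. For instance
  ∂[0,6] = [6] − [0].
The resulting 7×9 matrix has rank 6, and its Smith normal form has invariant factors (1,1,1,1,1,1).

Reading off H_k = ker ∂_k / im ∂_{k+1}:

  H_0: rank C_0 − rank ∂_1 = 7 − 6 = 1, and the invariant factors of ∂_1 are all 1, so H_0 ≅ Z.

H_0 = Z.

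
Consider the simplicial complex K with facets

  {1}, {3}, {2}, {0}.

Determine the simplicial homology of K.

We work with the vertex ordering 0 < 1 < 2 < 3. The simplices of K, each written with vertices in increasing order, are:

  0-simplices (4): [0], [1], [2], [3]

giving chain groups C_0 ≅ Z^4.

From H_k ≅ ker(∂_k) / im(∂_{k+1}) we obtain:

  H_0: rank C_0 − rank ∂_1 = 4 − 0 = 4, and there is no ∂_1, so H_0 ≅ Z^4.

(K is a triangulation of a set of 4 points.)

H_0 = Z^4.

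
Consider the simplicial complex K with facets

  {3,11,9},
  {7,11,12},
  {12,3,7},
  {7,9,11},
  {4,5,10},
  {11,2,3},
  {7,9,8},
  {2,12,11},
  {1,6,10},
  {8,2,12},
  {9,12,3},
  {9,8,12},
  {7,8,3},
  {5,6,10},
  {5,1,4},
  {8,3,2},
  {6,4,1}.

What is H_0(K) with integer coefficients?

Fix the vertex order 1 < 2 < 3 < 4 < 5 < 6 < 7 < 8 < 9 < 10 < 11 < 12 and write every simplex with vertices in increasing order. Then dim K = 2 and the simplices of K are:

  0-simplices (12): [1], [2], [3], [4], [5], [6], [7], [8], [9], [10], [11], [12]
  1-simplices (28): (28 of them)
  2-simplices (17): (17 of them)

Hence C_0 ≅ Z^12, C_1 ≅ Z^28, C_2 ≅ Z^17.

The boundary map ∂_1: C_1 → C_0 sends each edge [p,q] (with p < q) to q − p.
The 12×28 boundary matrix has rank 10 and Smith normal form diag(1,1,1,1,1,1,1,1,1,1).

Boundary ∂_2: C_2 → C_1 sends each 2-simplex [p,q,r] to [q,r] − [p,r] + [p,q]. For instance
  ∂[5,6,10] = [6,10] − [5,10] + [5,6],
  ∂[2,3,8] = [3,8] − [2,8] + [2,3].
This gives a 28×17 integer matrix of rank 17; reducing to Smith normal form yields diagonal entries (1,1,1,1,1,1,1,1,1,1,1,1,1,1,1,1,2).

Reading off H_k = ker ∂_k / im ∂_{k+1}:

  H_0: rank C_0 − rank ∂_1 = 12 − 10 = 2, and the invariant factors of ∂_1 are all 1, so H_0 ≅ Z^2.

(K is a triangulation of the disjoint union of the Möbius band and the real projective plane RP^2.)

H_0 ≅ Z^2.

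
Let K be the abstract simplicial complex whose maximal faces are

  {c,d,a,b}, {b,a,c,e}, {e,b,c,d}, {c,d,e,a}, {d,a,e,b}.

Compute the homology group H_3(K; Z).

H_3 = Z.

K has 5 vertices, 10 edges, 10 triangles, 5 3-simplices.
rank ∂_3 = 4, rank ∂_4 = 0 ⇒ b_3 = 5 − 4 − 0 = 1. So H_3 = Z.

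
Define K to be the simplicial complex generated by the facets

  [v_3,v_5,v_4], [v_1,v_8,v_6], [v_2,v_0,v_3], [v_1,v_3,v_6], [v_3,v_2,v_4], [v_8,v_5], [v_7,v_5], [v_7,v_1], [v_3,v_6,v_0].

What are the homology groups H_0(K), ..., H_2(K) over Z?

H_0 ≅ Z,  H_1 ≅ Z^2,  H_2 = 0.

K has 9 vertices, 16 edges, 6 triangles.
rank ∂_0 = 0, rank ∂_1 = 8 ⇒ b_0 = 9 − 0 − 8 = 1; all invariant factors of ∂_1 are 1 so no torsion. So H_0 ≅ Z.
rank ∂_1 = 8, rank ∂_2 = 6 ⇒ b_1 = 16 − 8 − 6 = 2; all invariant factors of ∂_2 are 1 so no torsion. So H_1 ≅ Z^2.
rank ∂_2 = 6, rank ∂_3 = 0 ⇒ b_2 = 6 − 6 − 0 = 0. So H_2 ≅ 0.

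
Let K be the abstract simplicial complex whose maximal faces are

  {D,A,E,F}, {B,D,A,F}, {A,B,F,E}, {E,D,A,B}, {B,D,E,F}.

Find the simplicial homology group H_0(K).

H_0 ≅ Z.

Fix the vertex order A < B < D < E < F and write every simplex with vertices in increasing order. Then dim K = 3 and the simplices of K are:

  0-simplices (5): A, B, D, E, F
  1-simplices (10): AB, AD, AE, AF, BD, BE, BF, DE, DF, EF
  2-simplices (10): ABD, ABE, ABF, ADE, ADF, AEF, BDE, BDF, BEF, DEF
  3-simplices (5): ABDE, ABDF, ABEF, ADEF, BDEF

giving chain groups C_0 ≅ Z^5, C_1 ≅ Z^10, C_2 ≅ Z^10, C_3 ≅ Z^5.

∂_1: C_1 → C_0 sends each edge [p,q] (with p < q) to q − p.
The resulting 5×10 matrix has rank 4, and its Smith normal form has invariant factors (1,1,1,1).

Boundary ∂_2: C_2 → C_1 maps a triangle to the signed sum of its edges. For instance
  ∂AEF = EF − AF + AE,
  ∂BDF = DF − BF + BD.
The resulting 10×10 matrix has rank 6, and its Smith normal form has invariant factors (1,1,1,1,1,1).

Boundary ∂_3: C_3 → C_2 sends each 3-simplex σ to the alternating sum Σ_i (−1)^i (σ with its i-th vertex removed). For instance
  ∂ABEF = BEF − AEF + ABF − ABE,
  ∂ADEF = DEF − AEF + ADF − ADE.
The resulting 10×5 matrix has rank 4, and its Smith normal form has invariant factors (1,1,1,1).

Computing H_k = (kernel of ∂_k) / (image of ∂_{k+1}):

  H_0: rank C_0 − rank ∂_1 = 5 − 4 = 1, and the invariant factors of ∂_1 are all 1, so H_0 = Z.

(K is a triangulation of the 3-sphere S^3.)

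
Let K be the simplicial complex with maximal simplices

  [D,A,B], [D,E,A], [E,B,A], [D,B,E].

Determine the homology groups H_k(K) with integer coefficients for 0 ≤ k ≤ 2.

Fix the vertex order A < B < D < E and write every simplex with vertices in increasing order. Then dim K = 2 and the simplices of K are:

  0-simplices (4): A, B, D, E
  1-simplices (6): AB, AD, AE, BD, BE, DE
  2-simplices (4): ABD, ABE, ADE, BDE

Hence C_0 ≅ Z^4, C_1 ≅ Z^6, C_2 ≅ Z^4.

∂_1: C_1 → C_0 maps an edge to its endpoints' difference, ∂[p,q] = q − p. For instance
  ∂AE = E − A.
As a 4×6 matrix over Z this has rank 3, with invariant factors (1,1,1).

∂_2: C_2 → C_1 acts by ∂[p,q,r] = [q,r] − [p,r] + [p,q]. For instance
  ∂ABE = BE − AE + AB,
  ∂ABD = BD − AD + AB.
As a 6×4 matrix over Z this has rank 3, with invariant factors (1,1,1).

Now H_k = ker ∂_k / im ∂_{k+1}, so:

  H_0: rank C_0 − rank ∂_1 = 4 − 3 = 1, and the invariant factors of ∂_1 are all 1, so H_0 = Z.
  H_1: rank ker ∂_1 − rank ∂_2 = (6 − 3) − 3 = 0, and the invariant factors of ∂_2 are all 1, so H_1 = 0.
  H_2: rank ker ∂_2 − rank ∂_3 = (4 − 3) − 0 = 1, and there is no ∂_3, so H_2 = Z.

As a check, the Euler characteristic is 4 − 6 + 4 = 2, which agrees with 1 − 0 + 1 = 2.

H_0 = Z,  H_1 = 0,  H_2 = Z.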